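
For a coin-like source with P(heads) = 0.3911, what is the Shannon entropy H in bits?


H = -p*log2(p) - (1-p)*log2(1-p). -0.3911*log2(0.3911) = 0.529702; -0.6089*log2(0.6089) = 0.435804. H = 0.529702 + 0.435804 = 0.9655

0.9655 bits


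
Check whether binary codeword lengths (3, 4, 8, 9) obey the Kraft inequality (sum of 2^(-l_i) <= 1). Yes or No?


Kraft sum = sum(2^(-l_i)) = 0.1934, need <= 1. Result: satisfied (a binary prefix-free code with these lengths exists)

Yes


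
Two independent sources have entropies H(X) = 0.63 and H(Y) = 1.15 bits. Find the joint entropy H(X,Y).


For independent variables, H(X,Y) = H(X) + H(Y) = 0.63 + 1.15 = 1.78

1.78 bits


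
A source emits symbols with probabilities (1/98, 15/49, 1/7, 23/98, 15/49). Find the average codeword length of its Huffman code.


Huffman construction (repeatedly merge the two least-probable nodes; each merge adds 1 bit to every symbol beneath it): 1/98 + 1/7 = 15/98; 15/98 + 23/98 = 19/49; 15/49 + 15/49 = 30/49; 19/49 + 30/49 = 1. Resulting codeword lengths (in the order the probabilities were given): (3, 2, 3, 2, 2). L_avg = sum(p_i * l_i) = 1/98*3 + 15/49*2 + 1/7*3 + 23/98*2 + 15/49*2 = 211/98 = 2.1531

2.1531 bits


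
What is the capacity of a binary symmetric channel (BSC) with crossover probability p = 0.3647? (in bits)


H(p) = -p*log2(p) - (1-p)*log2(1-p) = -0.3647*log2(0.3647) - 0.6353*log2(0.6353) = 0.530718 + 0.415798 = 0.9465. C = 1 - H(p) = 1 - 0.9465 = 0.0535

0.0535 bits


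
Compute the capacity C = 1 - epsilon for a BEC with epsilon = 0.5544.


C = 1 - epsilon = 1 - 0.5544 = 0.4456

0.4456 bits


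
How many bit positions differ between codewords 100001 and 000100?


Count differing positions: ^ . . ^ . ^ = 3 differences

3


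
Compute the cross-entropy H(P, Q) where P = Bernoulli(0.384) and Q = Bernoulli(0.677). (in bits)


H(P,Q) = -p*log2(q) - (1-p)*log2(1-q). -0.384*log2(0.677) = 0.216105; -0.616*log2(0.323) = 1.004323. H(P,Q) = 0.216105 + 1.004323 = 1.2204

1.2204 bits


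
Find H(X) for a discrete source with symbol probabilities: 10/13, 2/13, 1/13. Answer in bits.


H = -sum(p_i * log2(p_i)). Terms: -(10/13)*log2(10/13) = 0.291163; -(2/13)*log2(2/13) = 0.415452; -(1/13)*log2(1/13) = 0.284649. H = 0.291163 + 0.415452 + 0.284649 = 0.9913

0.9913 bits


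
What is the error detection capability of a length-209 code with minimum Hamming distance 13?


Detection capability = d_min - 1 = 13 - 1 = 12

12 errors


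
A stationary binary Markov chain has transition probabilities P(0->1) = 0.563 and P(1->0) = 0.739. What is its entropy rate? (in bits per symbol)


Stationary distribution: pi_0 = p10/(p01+p10) = 0.5676, pi_1 = 0.4324. Entropy rate H' = pi_0*H(p01) + pi_1*H(p10) = 0.5676*0.9885 + 0.4324*0.8283 = 0.9192

0.9192 bits/symbol


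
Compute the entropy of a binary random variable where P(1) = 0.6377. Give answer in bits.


H = -p*log2(p) - (1-p)*log2(1-p). -0.6377*log2(0.6377) = 0.413899; -0.3623*log2(0.3623) = 0.530676. H = 0.413899 + 0.530676 = 0.9446

0.9446 bits


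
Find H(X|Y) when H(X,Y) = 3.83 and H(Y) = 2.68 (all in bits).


H(X|Y) = H(X,Y) - H(Y) = 3.83 - 2.68 = 1.15

1.15 bits


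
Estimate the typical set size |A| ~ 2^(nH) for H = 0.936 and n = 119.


log2|A_typical| = nH = 119 * 0.936 = 111.384, so |A_typical| ~ 2^111.384 = 3.388e+33

3.388e+33


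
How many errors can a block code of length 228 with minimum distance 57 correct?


Correction capability = floor((d-1)/2) = floor((57-1)/2) = 28

28 errors


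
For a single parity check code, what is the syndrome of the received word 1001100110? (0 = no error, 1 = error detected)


Syndrome = XOR of all bits = 1 XOR 0 XOR 0 XOR 1 XOR 1 XOR 0 XOR 0 XOR 1 XOR 1 XOR 0 = 1

1


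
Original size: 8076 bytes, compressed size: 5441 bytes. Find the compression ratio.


Ratio = original / compressed = 8076 / 5441 = 1.4843

1.4843


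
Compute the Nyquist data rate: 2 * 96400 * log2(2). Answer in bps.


Rate = 2 * B * log2(M) = 2 * 96400 * 1.0 = 192800.0

192800.0 bps


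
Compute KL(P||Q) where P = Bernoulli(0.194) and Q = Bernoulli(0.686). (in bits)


KL = p*log2(p/q) + (1-p)*log2((1-p)/(1-q)) = 0.194*log2(0.194/0.686) + 0.806*log2(0.806/0.314) = 0.7427

0.7427 bits


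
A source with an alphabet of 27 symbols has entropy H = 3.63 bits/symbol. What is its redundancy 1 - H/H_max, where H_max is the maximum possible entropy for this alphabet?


H_max = log2(K) = log2(27) = 4.7549 bits/symbol. Redundancy = 1 - H/H_max = 1 - 3.63/4.7549 = 1 - 0.7634 = 0.2366

0.2366


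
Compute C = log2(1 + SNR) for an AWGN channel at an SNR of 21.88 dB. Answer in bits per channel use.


SNR_linear = 10^(21.88/10) = 154.17; C = log2(1 + SNR_linear) = log2(1 + 154.17) = 7.2777

7.2777 bits/channel use


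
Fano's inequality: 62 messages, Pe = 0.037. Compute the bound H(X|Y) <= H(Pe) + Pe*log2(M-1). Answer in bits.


H(Pe) = -Pe*log2(Pe) - (1-Pe)*log2(1-Pe) = -0.037*log2(0.037) - 0.963*log2(0.963) = 0.175984 + 0.052380 = 0.2284. Pe*log2(M-1) = 0.037*log2(61) = 0.219437. Bound = H(Pe) + Pe*log2(M-1) = 0.175984 + 0.052380 + 0.219437 = 0.4478

0.4478 bits


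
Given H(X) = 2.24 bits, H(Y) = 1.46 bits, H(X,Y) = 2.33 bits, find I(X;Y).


I(X;Y) = H(X) + H(Y) - H(X,Y) = 2.24 + 1.46 - 2.33 = 1.37

1.37 bits


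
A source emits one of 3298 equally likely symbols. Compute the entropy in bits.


H = log2(n) = log2(3298) = 11.6874

11.6874 bits


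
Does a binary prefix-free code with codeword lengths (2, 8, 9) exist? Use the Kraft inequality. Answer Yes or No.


Kraft sum = sum(2^(-l_i)) = 0.2559, need <= 1. Result: satisfied (a binary prefix-free code with these lengths exists)

Yes


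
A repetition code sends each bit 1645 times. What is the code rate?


Rate = k/n = 1/1645

1/1645


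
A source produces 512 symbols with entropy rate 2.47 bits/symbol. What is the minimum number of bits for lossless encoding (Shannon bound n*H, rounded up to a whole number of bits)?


Minimum bits >= n * H = 512 * 2.47 = 1264.64, rounded up to a whole number of bits = 1265

1265 bits


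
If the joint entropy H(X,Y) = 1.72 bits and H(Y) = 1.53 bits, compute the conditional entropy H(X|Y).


H(X|Y) = H(X,Y) - H(Y) = 1.72 - 1.53 = 0.19

0.19 bits


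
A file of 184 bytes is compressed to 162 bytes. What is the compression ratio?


Ratio = original / compressed = 184 / 162 = 1.1358

1.1358


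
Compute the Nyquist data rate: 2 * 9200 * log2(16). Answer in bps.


Rate = 2 * B * log2(M) = 2 * 9200 * 4.0 = 73600.0

73600.0 bps


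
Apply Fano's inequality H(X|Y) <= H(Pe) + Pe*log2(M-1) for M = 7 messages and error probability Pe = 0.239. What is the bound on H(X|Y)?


H(Pe) = -Pe*log2(Pe) - (1-Pe)*log2(1-Pe) = -0.239*log2(0.239) - 0.761*log2(0.761) = 0.493515 + 0.299858 = 0.7934. Pe*log2(M-1) = 0.239*log2(6) = 0.617806. Bound = H(Pe) + Pe*log2(M-1) = 0.493515 + 0.299858 + 0.617806 = 1.4112

1.4112 bits


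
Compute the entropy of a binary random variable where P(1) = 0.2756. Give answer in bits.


H = -p*log2(p) - (1-p)*log2(1-p). -0.2756*log2(0.2756) = 0.512437; -0.7244*log2(0.7244) = 0.336949. H = 0.512437 + 0.336949 = 0.8494

0.8494 bits


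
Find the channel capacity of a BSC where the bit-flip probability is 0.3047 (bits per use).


H(p) = -p*log2(p) - (1-p)*log2(1-p) = -0.3047*log2(0.3047) - 0.6953*log2(0.6953) = 0.522420 + 0.364541 = 0.887. C = 1 - H(p) = 1 - 0.887 = 0.113

0.113 bits


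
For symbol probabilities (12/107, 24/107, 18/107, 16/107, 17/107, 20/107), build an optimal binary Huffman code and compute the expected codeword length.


Huffman construction (repeatedly merge the two least-probable nodes; each merge adds 1 bit to every symbol beneath it): 12/107 + 16/107 = 28/107; 17/107 + 18/107 = 35/107; 20/107 + 24/107 = 44/107; 28/107 + 35/107 = 63/107; 44/107 + 63/107 = 1. Resulting codeword lengths (in the order the probabilities were given): (3, 2, 3, 3, 3, 2). L_avg = sum(p_i * l_i) = 12/107*3 + 24/107*2 + 18/107*3 + 16/107*3 + 17/107*3 + 20/107*2 = 277/107 = 2.5888

2.5888 bits


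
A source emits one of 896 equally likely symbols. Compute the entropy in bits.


H = log2(n) = log2(896) = 9.8074

9.8074 bits


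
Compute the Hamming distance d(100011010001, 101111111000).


Count differing positions: . . ^ ^ . . ^ . ^ . . ^ = 5 differences

5


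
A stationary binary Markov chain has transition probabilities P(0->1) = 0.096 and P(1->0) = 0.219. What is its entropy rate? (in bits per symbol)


Stationary distribution: pi_0 = p10/(p01+p10) = 0.6952, pi_1 = 0.3048. Entropy rate H' = pi_0*H(p01) + pi_1*H(p10) = 0.6952*0.4562 + 0.3048*0.7583 = 0.5483

0.5483 bits/symbol


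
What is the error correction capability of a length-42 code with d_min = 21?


Correction capability = floor((d-1)/2) = floor((21-1)/2) = 10

10 errors


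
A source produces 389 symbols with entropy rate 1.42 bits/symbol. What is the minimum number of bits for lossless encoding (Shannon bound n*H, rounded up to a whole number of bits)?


Minimum bits >= n * H = 389 * 1.42 = 552.38, rounded up to a whole number of bits = 553

553 bits


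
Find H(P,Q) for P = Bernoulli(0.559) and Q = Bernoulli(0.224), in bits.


H(P,Q) = -p*log2(q) - (1-p)*log2(1-q). -0.559*log2(0.224) = 1.206562; -0.441*log2(0.776) = 0.161349. H(P,Q) = 1.206562 + 0.161349 = 1.3679

1.3679 bits


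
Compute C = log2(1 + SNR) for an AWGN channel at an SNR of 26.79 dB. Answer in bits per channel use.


SNR_linear = 10^(26.79/10) = 477.5293; C = log2(1 + SNR_linear) = log2(1 + 477.5293) = 8.9025

8.9025 bits/channel use


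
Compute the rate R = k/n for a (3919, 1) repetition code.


Rate = k/n = 1/3919

1/3919


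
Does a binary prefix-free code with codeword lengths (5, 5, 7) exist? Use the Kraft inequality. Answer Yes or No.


Kraft sum = sum(2^(-l_i)) = 0.0703, need <= 1. Result: satisfied (a binary prefix-free code with these lengths exists)

Yes


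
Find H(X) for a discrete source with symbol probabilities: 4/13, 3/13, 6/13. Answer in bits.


H = -sum(p_i * log2(p_i)). Terms: -(4/13)*log2(4/13) = 0.523212; -(3/13)*log2(3/13) = 0.488187; -(6/13)*log2(6/13) = 0.514836. H = 0.523212 + 0.488187 + 0.514836 = 1.5262

1.5262 bits


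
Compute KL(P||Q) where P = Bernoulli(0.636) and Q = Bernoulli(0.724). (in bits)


KL = p*log2(p/q) + (1-p)*log2((1-p)/(1-q)) = 0.636*log2(0.636/0.724) + 0.364*log2(0.364/0.276) = 0.0264

0.0264 bits


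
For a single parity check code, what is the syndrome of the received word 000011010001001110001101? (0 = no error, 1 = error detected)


Syndrome = XOR of all bits = 0 XOR 0 XOR 0 XOR 0 XOR 1 XOR 1 XOR 0 XOR 1 XOR 0 XOR 0 XOR 0 XOR 1 XOR 0 XOR 0 XOR 1 XOR 1 XOR 1 XOR 0 XOR 0 XOR 0 XOR 1 XOR 1 XOR 0 XOR 1 = 0

0


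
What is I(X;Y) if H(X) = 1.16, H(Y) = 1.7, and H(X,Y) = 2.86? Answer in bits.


I(X;Y) = H(X) + H(Y) - H(X,Y) = 1.16 + 1.7 - 2.86 = 0.0

0.0 bits


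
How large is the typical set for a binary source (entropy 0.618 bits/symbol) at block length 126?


log2|A_typical| = nH = 126 * 0.618 = 77.868, so |A_typical| ~ 2^77.868 = 2.758e+23

2.758e+23


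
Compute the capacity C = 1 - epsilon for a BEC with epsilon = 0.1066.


C = 1 - epsilon = 1 - 0.1066 = 0.8934

0.8934 bits


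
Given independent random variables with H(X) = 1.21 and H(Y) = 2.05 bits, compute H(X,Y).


For independent variables, H(X,Y) = H(X) + H(Y) = 1.21 + 2.05 = 3.26

3.26 bits


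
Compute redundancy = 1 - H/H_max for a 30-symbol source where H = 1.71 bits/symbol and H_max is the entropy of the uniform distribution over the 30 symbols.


H_max = log2(K) = log2(30) = 4.9069 bits/symbol. Redundancy = 1 - H/H_max = 1 - 1.71/4.9069 = 1 - 0.3485 = 0.6515

0.6515


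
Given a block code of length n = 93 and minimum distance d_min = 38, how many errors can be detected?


Detection capability = d_min - 1 = 38 - 1 = 37

37 errors


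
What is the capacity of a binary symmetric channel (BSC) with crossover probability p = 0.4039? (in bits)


H(p) = -p*log2(p) - (1-p)*log2(1-p) = -0.4039*log2(0.4039) - 0.5961*log2(0.5961) = 0.528273 + 0.444913 = 0.9732. C = 1 - H(p) = 1 - 0.9732 = 0.0268

0.0268 bits


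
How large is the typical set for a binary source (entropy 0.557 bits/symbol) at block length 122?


log2|A_typical| = nH = 122 * 0.557 = 67.954, so |A_typical| ~ 2^67.954 = 2.859e+20

2.859e+20


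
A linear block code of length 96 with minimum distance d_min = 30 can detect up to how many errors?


Detection capability = d_min - 1 = 30 - 1 = 29

29 errors


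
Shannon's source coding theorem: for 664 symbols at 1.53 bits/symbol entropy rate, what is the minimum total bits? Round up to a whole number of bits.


Minimum bits >= n * H = 664 * 1.53 = 1015.92, rounded up to a whole number of bits = 1016

1016 bits


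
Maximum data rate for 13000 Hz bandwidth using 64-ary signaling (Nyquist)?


Rate = 2 * B * log2(M) = 2 * 13000 * 6.0 = 156000.0

156000.0 bps


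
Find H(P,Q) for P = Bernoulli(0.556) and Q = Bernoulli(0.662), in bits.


H(P,Q) = -p*log2(q) - (1-p)*log2(1-q). -0.556*log2(0.662) = 0.330874; -0.444*log2(0.338) = 0.694818. H(P,Q) = 0.330874 + 0.694818 = 1.0257

1.0257 bits


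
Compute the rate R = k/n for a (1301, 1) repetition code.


Rate = k/n = 1/1301

1/1301


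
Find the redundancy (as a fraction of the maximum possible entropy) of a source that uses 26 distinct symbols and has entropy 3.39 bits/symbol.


H_max = log2(K) = log2(26) = 4.7004 bits/symbol. Redundancy = 1 - H/H_max = 1 - 3.39/4.7004 = 1 - 0.7212 = 0.2788

0.2788


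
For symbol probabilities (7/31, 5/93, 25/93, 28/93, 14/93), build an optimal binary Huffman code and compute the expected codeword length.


Huffman construction (repeatedly merge the two least-probable nodes; each merge adds 1 bit to every symbol beneath it): 5/93 + 14/93 = 19/93; 19/93 + 7/31 = 40/93; 25/93 + 28/93 = 53/93; 40/93 + 53/93 = 1. Resulting codeword lengths (in the order the probabilities were given): (2, 3, 2, 2, 3). L_avg = sum(p_i * l_i) = 7/31*2 + 5/93*3 + 25/93*2 + 28/93*2 + 14/93*3 = 205/93 = 2.2043

2.2043 bits


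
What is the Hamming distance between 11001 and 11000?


Count differing positions: . . . . ^ = 1 differences

1


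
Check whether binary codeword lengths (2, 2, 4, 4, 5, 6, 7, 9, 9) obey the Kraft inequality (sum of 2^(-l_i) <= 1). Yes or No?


Kraft sum = sum(2^(-l_i)) = 0.6836, need <= 1. Result: satisfied (a binary prefix-free code with these lengths exists)

Yes


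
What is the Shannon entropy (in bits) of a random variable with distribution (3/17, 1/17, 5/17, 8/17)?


H = -sum(p_i * log2(p_i)). Terms: -(3/17)*log2(3/17) = 0.441618; -(1/17)*log2(1/17) = 0.240439; -(5/17)*log2(5/17) = 0.519275; -(8/17)*log2(8/17) = 0.511747. H = 0.441618 + 0.240439 + 0.519275 + 0.511747 = 1.7131

1.7131 bits


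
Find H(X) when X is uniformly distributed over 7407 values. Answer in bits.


H = log2(n) = log2(7407) = 12.8547

12.8547 bits


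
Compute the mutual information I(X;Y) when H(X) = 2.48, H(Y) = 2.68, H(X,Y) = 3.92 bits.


I(X;Y) = H(X) + H(Y) - H(X,Y) = 2.48 + 2.68 - 3.92 = 1.24

1.24 bits


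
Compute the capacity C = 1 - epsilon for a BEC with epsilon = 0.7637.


C = 1 - epsilon = 1 - 0.7637 = 0.2363

0.2363 bits


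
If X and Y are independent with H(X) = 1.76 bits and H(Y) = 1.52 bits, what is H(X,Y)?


For independent variables, H(X,Y) = H(X) + H(Y) = 1.76 + 1.52 = 3.28

3.28 bits


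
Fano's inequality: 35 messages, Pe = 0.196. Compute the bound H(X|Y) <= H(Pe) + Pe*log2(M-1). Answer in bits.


H(Pe) = -Pe*log2(Pe) - (1-Pe)*log2(1-Pe) = -0.196*log2(0.196) - 0.804*log2(0.804) = 0.460811 + 0.253045 = 0.7139. Pe*log2(M-1) = 0.196*log2(34) = 0.997143. Bound = H(Pe) + Pe*log2(M-1) = 0.460811 + 0.253045 + 0.997143 = 1.711

1.711 bits


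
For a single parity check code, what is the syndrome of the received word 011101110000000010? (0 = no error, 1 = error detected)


Syndrome = XOR of all bits = 0 XOR 1 XOR 1 XOR 1 XOR 0 XOR 1 XOR 1 XOR 1 XOR 0 XOR 0 XOR 0 XOR 0 XOR 0 XOR 0 XOR 0 XOR 0 XOR 1 XOR 0 = 1

1


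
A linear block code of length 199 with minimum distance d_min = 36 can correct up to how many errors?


Correction capability = floor((d-1)/2) = floor((36-1)/2) = 17

17 errors


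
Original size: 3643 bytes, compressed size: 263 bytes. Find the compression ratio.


Ratio = original / compressed = 3643 / 263 = 13.8517

13.8517


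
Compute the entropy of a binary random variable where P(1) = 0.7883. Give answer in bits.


H = -p*log2(p) - (1-p)*log2(1-p). -0.7883*log2(0.7883) = 0.270531; -0.2117*log2(0.2117) = 0.474188. H = 0.270531 + 0.474188 = 0.7447

0.7447 bits


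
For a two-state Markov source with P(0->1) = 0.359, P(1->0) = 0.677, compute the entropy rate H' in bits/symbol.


Stationary distribution: pi_0 = p10/(p01+p10) = 0.6535, pi_1 = 0.3465. Entropy rate H' = pi_0*H(p01) + pi_1*H(p10) = 0.6535*0.9418 + 0.3465*0.9076 = 0.93

0.93 bits/symbol


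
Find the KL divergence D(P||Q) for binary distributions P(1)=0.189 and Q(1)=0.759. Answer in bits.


KL = p*log2(p/q) + (1-p)*log2((1-p)/(1-q)) = 0.189*log2(0.189/0.759) + 0.811*log2(0.811/0.241) = 1.0407

1.0407 bits


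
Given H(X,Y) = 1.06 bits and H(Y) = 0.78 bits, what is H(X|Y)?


H(X|Y) = H(X,Y) - H(Y) = 1.06 - 0.78 = 0.28

0.28 bits


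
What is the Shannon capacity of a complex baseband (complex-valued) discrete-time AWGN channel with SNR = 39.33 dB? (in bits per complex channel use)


SNR_linear = 10^(39.33/10) = 8570.3785; C = log2(1 + SNR_linear) = log2(1 + 8570.3785) = 13.0653

13.0653 bits/channel use


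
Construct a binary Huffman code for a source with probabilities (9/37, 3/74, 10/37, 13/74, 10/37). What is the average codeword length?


Huffman construction (repeatedly merge the two least-probable nodes; each merge adds 1 bit to every symbol beneath it): 3/74 + 13/74 = 8/37; 8/37 + 9/37 = 17/37; 10/37 + 10/37 = 20/37; 17/37 + 20/37 = 1. Resulting codeword lengths (in the order the probabilities were given): (2, 3, 2, 3, 2). L_avg = sum(p_i * l_i) = 9/37*2 + 3/74*3 + 10/37*2 + 13/74*3 + 10/37*2 = 82/37 = 2.2162

2.2162 bits


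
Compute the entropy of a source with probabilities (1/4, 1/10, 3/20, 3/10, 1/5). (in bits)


H = -sum(p_i * log2(p_i)). Terms: -(1/4)*log2(1/4) = 0.500000; -(1/10)*log2(1/10) = 0.332193; -(3/20)*log2(3/20) = 0.410545; -(3/10)*log2(3/10) = 0.521090; -(1/5)*log2(1/5) = 0.464386. H = 0.500000 + 0.332193 + 0.410545 + 0.521090 + 0.464386 = 2.2282

2.2282 bits


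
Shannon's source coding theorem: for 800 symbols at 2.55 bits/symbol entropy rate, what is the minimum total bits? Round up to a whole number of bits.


Minimum bits >= n * H = 800 * 2.55 = 2040.0, rounded up to a whole number of bits = 2040

2040 bits


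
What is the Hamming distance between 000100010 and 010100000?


Count differing positions: . ^ . . . . . ^ . = 2 differences

2


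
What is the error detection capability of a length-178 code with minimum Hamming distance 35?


Detection capability = d_min - 1 = 35 - 1 = 34

34 errors


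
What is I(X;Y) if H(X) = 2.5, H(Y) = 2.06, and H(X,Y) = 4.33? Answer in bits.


I(X;Y) = H(X) + H(Y) - H(X,Y) = 2.5 + 2.06 - 4.33 = 0.23

0.23 bits


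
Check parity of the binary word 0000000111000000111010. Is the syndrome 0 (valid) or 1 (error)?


Syndrome = XOR of all bits = 0 XOR 0 XOR 0 XOR 0 XOR 0 XOR 0 XOR 0 XOR 1 XOR 1 XOR 1 XOR 0 XOR 0 XOR 0 XOR 0 XOR 0 XOR 0 XOR 1 XOR 1 XOR 1 XOR 0 XOR 1 XOR 0 = 1

1


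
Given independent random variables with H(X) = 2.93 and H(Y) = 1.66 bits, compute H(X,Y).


For independent variables, H(X,Y) = H(X) + H(Y) = 2.93 + 1.66 = 4.59

4.59 bits


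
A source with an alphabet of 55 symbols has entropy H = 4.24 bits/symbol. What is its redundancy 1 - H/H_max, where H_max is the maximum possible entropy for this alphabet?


H_max = log2(K) = log2(55) = 5.7814 bits/symbol. Redundancy = 1 - H/H_max = 1 - 4.24/5.7814 = 1 - 0.7334 = 0.2666

0.2666


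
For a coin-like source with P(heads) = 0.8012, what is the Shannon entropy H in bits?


H = -p*log2(p) - (1-p)*log2(1-p). -0.8012*log2(0.8012) = 0.256196; -0.1988*log2(0.1988) = 0.463325. H = 0.256196 + 0.463325 = 0.7195

0.7195 bits


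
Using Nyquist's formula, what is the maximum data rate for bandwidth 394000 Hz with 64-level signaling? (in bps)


Rate = 2 * B * log2(M) = 2 * 394000 * 6.0 = 4728000.0

4728000.0 bps


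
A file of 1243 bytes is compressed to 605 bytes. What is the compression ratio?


Ratio = original / compressed = 1243 / 605 = 2.0545

2.0545


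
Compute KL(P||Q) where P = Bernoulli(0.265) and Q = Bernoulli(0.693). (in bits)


KL = p*log2(p/q) + (1-p)*log2((1-p)/(1-q)) = 0.265*log2(0.265/0.693) + 0.735*log2(0.735/0.307) = 0.5582

0.5582 bits


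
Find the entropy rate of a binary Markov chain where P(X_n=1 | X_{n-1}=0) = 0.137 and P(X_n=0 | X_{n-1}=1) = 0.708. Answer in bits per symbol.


Stationary distribution: pi_0 = p10/(p01+p10) = 0.8379, pi_1 = 0.1621. Entropy rate H' = pi_0*H(p01) + pi_1*H(p10) = 0.8379*0.5763 + 0.1621*0.8713 = 0.6242

0.6242 bits/symbol


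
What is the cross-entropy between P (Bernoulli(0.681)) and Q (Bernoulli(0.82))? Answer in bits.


H(P,Q) = -p*log2(q) - (1-p)*log2(1-q). -0.681*log2(0.82) = 0.194973; -0.319*log2(0.18) = 0.789184. H(P,Q) = 0.194973 + 0.789184 = 0.9842

0.9842 bits


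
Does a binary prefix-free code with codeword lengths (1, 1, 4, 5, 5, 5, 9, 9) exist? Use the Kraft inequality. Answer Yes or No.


Kraft sum = sum(2^(-l_i)) = 1.1602, need <= 1. Result: violated (a binary prefix-free code with these lengths cannot exist)

No


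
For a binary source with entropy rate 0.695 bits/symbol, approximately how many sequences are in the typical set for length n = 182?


log2|A_typical| = nH = 182 * 0.695 = 126.49, so |A_typical| ~ 2^126.49 = 1.195e+38

1.195e+38


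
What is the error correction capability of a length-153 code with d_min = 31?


Correction capability = floor((d-1)/2) = floor((31-1)/2) = 15

15 errors


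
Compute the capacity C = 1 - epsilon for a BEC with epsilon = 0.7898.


C = 1 - epsilon = 1 - 0.7898 = 0.2102

0.2102 bits


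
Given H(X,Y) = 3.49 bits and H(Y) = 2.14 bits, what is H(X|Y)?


H(X|Y) = H(X,Y) - H(Y) = 3.49 - 2.14 = 1.35

1.35 bits


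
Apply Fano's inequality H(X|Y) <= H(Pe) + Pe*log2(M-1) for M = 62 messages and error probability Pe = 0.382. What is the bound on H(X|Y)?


H(Pe) = -Pe*log2(Pe) - (1-Pe)*log2(1-Pe) = -0.382*log2(0.382) - 0.618*log2(0.618) = 0.530352 + 0.429091 = 0.9594. Pe*log2(M-1) = 0.382*log2(61) = 2.265542. Bound = H(Pe) + Pe*log2(M-1) = 0.530352 + 0.429091 + 2.265542 = 3.225

3.225 bits


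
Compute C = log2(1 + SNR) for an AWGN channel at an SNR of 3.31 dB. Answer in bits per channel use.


SNR_linear = 10^(3.31/10) = 2.1429; C = log2(1 + SNR_linear) = log2(1 + 2.1429) = 1.6521

1.6521 bits/channel use


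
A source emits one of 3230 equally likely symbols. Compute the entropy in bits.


H = log2(n) = log2(3230) = 11.6573

11.6573 bits


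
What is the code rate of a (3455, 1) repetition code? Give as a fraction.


Rate = k/n = 1/3455

1/3455


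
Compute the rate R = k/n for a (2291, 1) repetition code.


Rate = k/n = 1/2291

1/2291


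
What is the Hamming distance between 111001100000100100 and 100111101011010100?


Count differing positions: . ^ ^ ^ ^ . . . ^ . ^ ^ ^ ^ . . . . = 9 differences

9


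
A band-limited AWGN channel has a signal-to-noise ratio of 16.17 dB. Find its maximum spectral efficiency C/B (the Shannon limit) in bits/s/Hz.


SNR_linear = 10^(16.17/10) = 41.4; C/B = log2(1 + SNR_linear) = log2(1 + 41.4) = 5.406

5.406 bits/s/Hz


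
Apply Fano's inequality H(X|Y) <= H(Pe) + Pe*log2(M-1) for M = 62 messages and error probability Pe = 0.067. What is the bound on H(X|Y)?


H(Pe) = -Pe*log2(Pe) - (1-Pe)*log2(1-Pe) = -0.067*log2(0.067) - 0.933*log2(0.933) = 0.261280 + 0.093348 = 0.3546. Pe*log2(M-1) = 0.067*log2(61) = 0.397359. Bound = H(Pe) + Pe*log2(M-1) = 0.261280 + 0.093348 + 0.397359 = 0.752

0.752 bits


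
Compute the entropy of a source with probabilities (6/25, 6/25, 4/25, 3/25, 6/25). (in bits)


H = -sum(p_i * log2(p_i)). Terms: -(6/25)*log2(6/25) = 0.494134; -(6/25)*log2(6/25) = 0.494134; -(4/25)*log2(4/25) = 0.423017; -(3/25)*log2(3/25) = 0.367067; -(6/25)*log2(6/25) = 0.494134. H = 0.494134 + 0.494134 + 0.423017 + 0.367067 + 0.494134 = 2.2725

2.2725 bits


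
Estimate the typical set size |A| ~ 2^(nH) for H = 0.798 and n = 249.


log2|A_typical| = nH = 249 * 0.798 = 198.702, so |A_typical| ~ 2^198.702 = 6.535e+59

6.535e+59


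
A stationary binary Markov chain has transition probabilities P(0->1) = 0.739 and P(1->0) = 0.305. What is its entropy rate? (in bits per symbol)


Stationary distribution: pi_0 = p10/(p01+p10) = 0.2921, pi_1 = 0.7079. Entropy rate H' = pi_0*H(p01) + pi_1*H(p10) = 0.2921*0.8283 + 0.7079*0.8873 = 0.8701

0.8701 bits/symbol


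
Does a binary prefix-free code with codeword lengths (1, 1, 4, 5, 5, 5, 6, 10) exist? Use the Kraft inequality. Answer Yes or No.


Kraft sum = sum(2^(-l_i)) = 1.1729, need <= 1. Result: violated (a binary prefix-free code with these lengths cannot exist)

No


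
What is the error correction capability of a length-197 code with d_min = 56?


Correction capability = floor((d-1)/2) = floor((56-1)/2) = 27

27 errors


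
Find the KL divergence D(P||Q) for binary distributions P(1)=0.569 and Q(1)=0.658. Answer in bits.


KL = p*log2(p/q) + (1-p)*log2((1-p)/(1-q)) = 0.569*log2(0.569/0.658) + 0.431*log2(0.431/0.342) = 0.0245

0.0245 bits


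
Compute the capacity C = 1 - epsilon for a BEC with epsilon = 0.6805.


C = 1 - epsilon = 1 - 0.6805 = 0.3195

0.3195 bits


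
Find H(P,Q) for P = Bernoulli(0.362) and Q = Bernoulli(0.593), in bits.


H(P,Q) = -p*log2(q) - (1-p)*log2(1-q). -0.362*log2(0.593) = 0.272910; -0.638*log2(0.407) = 0.827422. H(P,Q) = 0.272910 + 0.827422 = 1.1003

1.1003 bits


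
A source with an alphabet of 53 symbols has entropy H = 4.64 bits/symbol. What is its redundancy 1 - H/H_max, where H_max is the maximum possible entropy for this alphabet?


H_max = log2(K) = log2(53) = 5.7279 bits/symbol. Redundancy = 1 - H/H_max = 1 - 4.64/5.7279 = 1 - 0.8101 = 0.1899

0.1899


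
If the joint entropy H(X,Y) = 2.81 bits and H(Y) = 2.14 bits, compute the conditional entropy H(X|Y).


H(X|Y) = H(X,Y) - H(Y) = 2.81 - 2.14 = 0.67

0.67 bits


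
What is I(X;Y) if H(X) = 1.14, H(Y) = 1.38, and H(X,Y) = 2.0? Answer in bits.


I(X;Y) = H(X) + H(Y) - H(X,Y) = 1.14 + 1.38 - 2.0 = 0.52

0.52 bits


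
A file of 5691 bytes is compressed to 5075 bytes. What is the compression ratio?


Ratio = original / compressed = 5691 / 5075 = 1.1214

1.1214


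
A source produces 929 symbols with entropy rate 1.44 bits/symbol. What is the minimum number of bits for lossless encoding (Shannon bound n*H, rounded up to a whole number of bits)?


Minimum bits >= n * H = 929 * 1.44 = 1337.76, rounded up to a whole number of bits = 1338

1338 bits


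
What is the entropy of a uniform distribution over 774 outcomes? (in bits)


H = log2(n) = log2(774) = 9.5962

9.5962 bits


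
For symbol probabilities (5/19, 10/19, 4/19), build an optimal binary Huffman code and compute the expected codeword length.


Huffman construction (repeatedly merge the two least-probable nodes; each merge adds 1 bit to every symbol beneath it): 4/19 + 5/19 = 9/19; 9/19 + 10/19 = 1. Resulting codeword lengths (in the order the probabilities were given): (2, 1, 2). L_avg = sum(p_i * l_i) = 5/19*2 + 10/19*1 + 4/19*2 = 28/19 = 1.4737

1.4737 bits


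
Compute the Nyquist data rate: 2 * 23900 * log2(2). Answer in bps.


Rate = 2 * B * log2(M) = 2 * 23900 * 1.0 = 47800.0

47800.0 bps


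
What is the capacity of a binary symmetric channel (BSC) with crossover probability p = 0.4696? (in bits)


H(p) = -p*log2(p) - (1-p)*log2(1-p) = -0.4696*log2(0.4696) - 0.5304*log2(0.5304) = 0.512097 + 0.485235 = 0.9973. C = 1 - H(p) = 1 - 0.9973 = 0.0027

0.0027 bits


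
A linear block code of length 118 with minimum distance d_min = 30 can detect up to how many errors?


Detection capability = d_min - 1 = 30 - 1 = 29

29 errors


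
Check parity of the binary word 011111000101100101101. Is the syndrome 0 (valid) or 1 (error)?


Syndrome = XOR of all bits = 0 XOR 1 XOR 1 XOR 1 XOR 1 XOR 1 XOR 0 XOR 0 XOR 0 XOR 1 XOR 0 XOR 1 XOR 1 XOR 0 XOR 0 XOR 1 XOR 0 XOR 1 XOR 1 XOR 0 XOR 1 = 0

0


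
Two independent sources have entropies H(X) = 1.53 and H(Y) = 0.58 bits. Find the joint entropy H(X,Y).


For independent variables, H(X,Y) = H(X) + H(Y) = 1.53 + 0.58 = 2.11

2.11 bits


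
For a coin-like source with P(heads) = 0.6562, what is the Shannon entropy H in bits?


H = -p*log2(p) - (1-p)*log2(1-p). -0.6562*log2(0.6562) = 0.398833; -0.3438*log2(0.3438) = 0.529575. H = 0.398833 + 0.529575 = 0.9284

0.9284 bits


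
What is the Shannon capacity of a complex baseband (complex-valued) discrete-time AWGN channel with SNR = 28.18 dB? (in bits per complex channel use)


SNR_linear = 10^(28.18/10) = 657.6578; C = log2(1 + SNR_linear) = log2(1 + 657.6578) = 9.3634

9.3634 bits/channel use


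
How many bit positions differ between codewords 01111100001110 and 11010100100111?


Count differing positions: ^ . ^ . ^ . . . ^ . ^ . . ^ = 6 differences

6


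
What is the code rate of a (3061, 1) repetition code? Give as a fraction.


Rate = k/n = 1/3061

1/3061


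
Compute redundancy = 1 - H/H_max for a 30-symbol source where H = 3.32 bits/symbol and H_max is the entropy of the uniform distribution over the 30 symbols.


H_max = log2(K) = log2(30) = 4.9069 bits/symbol. Redundancy = 1 - H/H_max = 1 - 3.32/4.9069 = 1 - 0.6766 = 0.3234

0.3234


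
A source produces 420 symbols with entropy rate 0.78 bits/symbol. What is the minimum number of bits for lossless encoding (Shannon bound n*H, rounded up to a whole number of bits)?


Minimum bits >= n * H = 420 * 0.78 = 327.6, rounded up to a whole number of bits = 328

328 bits


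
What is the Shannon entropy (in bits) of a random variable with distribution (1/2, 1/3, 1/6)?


H = -sum(p_i * log2(p_i)). Terms: -(1/2)*log2(1/2) = 0.500000; -(1/3)*log2(1/3) = 0.528321; -(1/6)*log2(1/6) = 0.430827. H = 0.500000 + 0.528321 + 0.430827 = 1.4591

1.4591 bits


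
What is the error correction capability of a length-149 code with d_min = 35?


Correction capability = floor((d-1)/2) = floor((35-1)/2) = 17

17 errors


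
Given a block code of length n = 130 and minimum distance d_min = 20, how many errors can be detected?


Detection capability = d_min - 1 = 20 - 1 = 19

19 errors


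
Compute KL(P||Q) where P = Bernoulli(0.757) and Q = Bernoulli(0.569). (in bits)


KL = p*log2(p/q) + (1-p)*log2((1-p)/(1-q)) = 0.757*log2(0.757/0.569) + 0.243*log2(0.243/0.431) = 0.1109

0.1109 bits


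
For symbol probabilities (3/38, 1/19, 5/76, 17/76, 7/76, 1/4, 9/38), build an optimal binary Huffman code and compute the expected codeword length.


Huffman construction (repeatedly merge the two least-probable nodes; each merge adds 1 bit to every symbol beneath it): 1/19 + 5/76 = 9/76; 3/38 + 7/76 = 13/76; 9/76 + 13/76 = 11/38; 17/76 + 9/38 = 35/76; 1/4 + 11/38 = 41/76; 35/76 + 41/76 = 1. Resulting codeword lengths (in the order the probabilities were given): (4, 4, 4, 2, 4, 2, 2). L_avg = sum(p_i * l_i) = 3/38*4 + 1/19*4 + 5/76*4 + 17/76*2 + 7/76*4 + 1/4*2 + 9/38*2 = 49/19 = 2.5789

2.5789 bits


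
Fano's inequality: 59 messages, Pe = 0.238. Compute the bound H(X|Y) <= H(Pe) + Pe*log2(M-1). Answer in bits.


H(Pe) = -Pe*log2(Pe) - (1-Pe)*log2(1-Pe) = -0.238*log2(0.238) - 0.762*log2(0.762) = 0.492890 + 0.298808 = 0.7917. Pe*log2(M-1) = 0.238*log2(58) = 1.394199. Bound = H(Pe) + Pe*log2(M-1) = 0.492890 + 0.298808 + 1.394199 = 2.1859

2.1859 bits


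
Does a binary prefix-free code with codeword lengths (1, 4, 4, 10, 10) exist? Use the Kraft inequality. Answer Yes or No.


Kraft sum = sum(2^(-l_i)) = 0.627, need <= 1. Result: satisfied (a binary prefix-free code with these lengths exists)

Yes


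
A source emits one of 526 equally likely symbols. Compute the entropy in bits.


H = log2(n) = log2(526) = 9.0389

9.0389 bits


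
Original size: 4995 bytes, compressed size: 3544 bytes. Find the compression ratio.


Ratio = original / compressed = 4995 / 3544 = 1.4094

1.4094


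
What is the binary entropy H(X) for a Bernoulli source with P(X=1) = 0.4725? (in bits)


H = -p*log2(p) - (1-p)*log2(1-p). -0.4725*log2(0.4725) = 0.511063; -0.5275*log2(0.5275) = 0.486754. H = 0.511063 + 0.486754 = 0.9978

0.9978 bits


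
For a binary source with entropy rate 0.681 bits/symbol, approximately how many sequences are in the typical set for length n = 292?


log2|A_typical| = nH = 292 * 0.681 = 198.852, so |A_typical| ~ 2^198.852 = 7.251e+59

7.251e+59


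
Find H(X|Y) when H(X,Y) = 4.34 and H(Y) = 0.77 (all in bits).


H(X|Y) = H(X,Y) - H(Y) = 4.34 - 0.77 = 3.57

3.57 bits


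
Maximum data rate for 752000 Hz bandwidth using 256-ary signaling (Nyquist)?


Rate = 2 * B * log2(M) = 2 * 752000 * 8.0 = 12032000.0

12032000.0 bps


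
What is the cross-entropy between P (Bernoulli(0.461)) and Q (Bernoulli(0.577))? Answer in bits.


H(P,Q) = -p*log2(q) - (1-p)*log2(1-q). -0.461*log2(0.577) = 0.365737; -0.539*log2(0.423) = 0.669045. H(P,Q) = 0.365737 + 0.669045 = 1.0348

1.0348 bits


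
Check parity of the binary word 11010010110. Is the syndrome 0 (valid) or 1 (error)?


Syndrome = XOR of all bits = 1 XOR 1 XOR 0 XOR 1 XOR 0 XOR 0 XOR 1 XOR 0 XOR 1 XOR 1 XOR 0 = 0

0


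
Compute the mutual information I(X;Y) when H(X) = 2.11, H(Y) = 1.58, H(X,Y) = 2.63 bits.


I(X;Y) = H(X) + H(Y) - H(X,Y) = 2.11 + 1.58 - 2.63 = 1.06

1.06 bits


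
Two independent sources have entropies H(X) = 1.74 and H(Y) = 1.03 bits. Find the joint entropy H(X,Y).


For independent variables, H(X,Y) = H(X) + H(Y) = 1.74 + 1.03 = 2.77

2.77 bits


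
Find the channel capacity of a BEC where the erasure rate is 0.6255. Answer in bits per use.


C = 1 - epsilon = 1 - 0.6255 = 0.3745

0.3745 bits


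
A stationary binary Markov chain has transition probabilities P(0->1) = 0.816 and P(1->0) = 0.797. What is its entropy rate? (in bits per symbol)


Stationary distribution: pi_0 = p10/(p01+p10) = 0.4941, pi_1 = 0.5059. Entropy rate H' = pi_0*H(p01) + pi_1*H(p10) = 0.4941*0.6887 + 0.5059*0.7279 = 0.7085

0.7085 bits/symbol


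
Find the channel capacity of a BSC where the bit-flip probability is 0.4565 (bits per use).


H(p) = -p*log2(p) - (1-p)*log2(1-p) = -0.4565*log2(0.4565) - 0.5435*log2(0.5435) = 0.516444 + 0.478089 = 0.9945. C = 1 - H(p) = 1 - 0.9945 = 0.0055

0.0055 bits


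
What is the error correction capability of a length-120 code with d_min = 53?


Correction capability = floor((d-1)/2) = floor((53-1)/2) = 26

26 errors


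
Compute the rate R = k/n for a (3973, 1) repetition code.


Rate = k/n = 1/3973

1/3973


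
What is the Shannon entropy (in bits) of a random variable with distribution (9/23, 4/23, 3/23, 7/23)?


H = -sum(p_i * log2(p_i)). Terms: -(9/23)*log2(9/23) = 0.529684; -(4/23)*log2(4/23) = 0.438880; -(3/23)*log2(3/23) = 0.383296; -(7/23)*log2(7/23) = 0.522324. H = 0.529684 + 0.438880 + 0.383296 + 0.522324 = 1.8742

1.8742 bits


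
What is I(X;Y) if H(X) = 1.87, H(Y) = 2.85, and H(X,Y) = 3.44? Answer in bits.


I(X;Y) = H(X) + H(Y) - H(X,Y) = 1.87 + 2.85 - 3.44 = 1.28

1.28 bits


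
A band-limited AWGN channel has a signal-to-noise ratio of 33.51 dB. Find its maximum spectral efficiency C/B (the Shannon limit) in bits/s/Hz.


SNR_linear = 10^(33.51/10) = 2243.8819; C/B = log2(1 + SNR_linear) = log2(1 + 2243.8819) = 11.1324

11.1324 bits/s/Hz


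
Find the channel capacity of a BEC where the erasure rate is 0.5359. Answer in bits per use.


C = 1 - epsilon = 1 - 0.5359 = 0.4641

0.4641 bits


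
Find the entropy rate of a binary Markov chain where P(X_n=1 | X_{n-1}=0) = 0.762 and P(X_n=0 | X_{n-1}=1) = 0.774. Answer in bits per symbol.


Stationary distribution: pi_0 = p10/(p01+p10) = 0.5039, pi_1 = 0.4961. Entropy rate H' = pi_0*H(p01) + pi_1*H(p10) = 0.5039*0.7917 + 0.4961*0.771 = 0.7814

0.7814 bits/symbol


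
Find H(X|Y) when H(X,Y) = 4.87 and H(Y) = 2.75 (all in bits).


H(X|Y) = H(X,Y) - H(Y) = 4.87 - 2.75 = 2.12

2.12 bits


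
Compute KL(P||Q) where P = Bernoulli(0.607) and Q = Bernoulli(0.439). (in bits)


KL = p*log2(p/q) + (1-p)*log2((1-p)/(1-q)) = 0.607*log2(0.607/0.439) + 0.393*log2(0.393/0.561) = 0.082

0.082 bits


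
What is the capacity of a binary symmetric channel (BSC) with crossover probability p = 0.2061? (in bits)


H(p) = -p*log2(p) - (1-p)*log2(1-p) = -0.2061*log2(0.2061) - 0.7939*log2(0.7939) = 0.469616 + 0.264346 = 0.734. C = 1 - H(p) = 1 - 0.734 = 0.266

0.266 bits


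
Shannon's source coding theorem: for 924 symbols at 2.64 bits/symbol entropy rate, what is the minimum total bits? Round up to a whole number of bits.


Minimum bits >= n * H = 924 * 2.64 = 2439.36, rounded up to a whole number of bits = 2440

2440 bits


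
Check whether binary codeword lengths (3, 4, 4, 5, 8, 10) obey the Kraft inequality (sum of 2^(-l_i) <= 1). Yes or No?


Kraft sum = sum(2^(-l_i)) = 0.2861, need <= 1. Result: satisfied (a binary prefix-free code with these lengths exists)

Yes


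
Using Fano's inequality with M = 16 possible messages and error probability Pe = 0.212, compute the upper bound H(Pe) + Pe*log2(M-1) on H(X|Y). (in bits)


H(Pe) = -Pe*log2(Pe) - (1-Pe)*log2(1-Pe) = -0.212*log2(0.212) - 0.788*log2(0.788) = 0.474427 + 0.270861 = 0.7453. Pe*log2(M-1) = 0.212*log2(15) = 0.828261. Bound = H(Pe) + Pe*log2(M-1) = 0.474427 + 0.270861 + 0.828261 = 1.5735

1.5735 bits


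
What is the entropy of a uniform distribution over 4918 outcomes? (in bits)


H = log2(n) = log2(4918) = 12.2639

12.2639 bits


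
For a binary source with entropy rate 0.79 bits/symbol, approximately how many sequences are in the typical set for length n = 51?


log2|A_typical| = nH = 51 * 0.79 = 40.29, so |A_typical| ~ 2^40.29 = 1.344e+12

1.344e+12


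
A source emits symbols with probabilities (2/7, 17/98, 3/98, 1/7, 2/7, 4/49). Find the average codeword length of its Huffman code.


Huffman construction (repeatedly merge the two least-probable nodes; each merge adds 1 bit to every symbol beneath it): 3/98 + 4/49 = 11/98; 11/98 + 1/7 = 25/98; 17/98 + 25/98 = 3/7; 2/7 + 2/7 = 4/7; 3/7 + 4/7 = 1. Resulting codeword lengths (in the order the probabilities were given): (2, 2, 4, 3, 2, 4). L_avg = sum(p_i * l_i) = 2/7*2 + 17/98*2 + 3/98*4 + 1/7*3 + 2/7*2 + 4/49*4 = 116/49 = 2.3673

2.3673 bits


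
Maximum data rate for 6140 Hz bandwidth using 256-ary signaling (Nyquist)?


Rate = 2 * B * log2(M) = 2 * 6140 * 8.0 = 98240.0

98240.0 bps


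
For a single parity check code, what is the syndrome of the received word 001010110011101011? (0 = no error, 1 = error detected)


Syndrome = XOR of all bits = 0 XOR 0 XOR 1 XOR 0 XOR 1 XOR 0 XOR 1 XOR 1 XOR 0 XOR 0 XOR 1 XOR 1 XOR 1 XOR 0 XOR 1 XOR 0 XOR 1 XOR 1 = 0

0


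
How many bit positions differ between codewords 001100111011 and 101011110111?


Count differing positions: ^ . . ^ ^ ^ . . ^ ^ . . = 6 differences

6


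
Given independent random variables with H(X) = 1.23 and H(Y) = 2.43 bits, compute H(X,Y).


For independent variables, H(X,Y) = H(X) + H(Y) = 1.23 + 2.43 = 3.66

3.66 bits
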